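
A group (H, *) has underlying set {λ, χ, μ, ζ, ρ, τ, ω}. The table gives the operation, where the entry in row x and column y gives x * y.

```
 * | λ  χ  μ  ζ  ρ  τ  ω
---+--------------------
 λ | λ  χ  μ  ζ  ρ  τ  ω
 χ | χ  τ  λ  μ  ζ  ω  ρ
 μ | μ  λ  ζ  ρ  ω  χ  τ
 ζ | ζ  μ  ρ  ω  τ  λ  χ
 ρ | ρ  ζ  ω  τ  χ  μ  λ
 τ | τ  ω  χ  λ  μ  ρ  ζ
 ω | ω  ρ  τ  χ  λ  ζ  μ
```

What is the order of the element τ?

The identity element is λ (its row matches the header).
τ^1 = τ
τ^2 = τ * τ = ρ
τ^3 = ρ * τ = μ
τ^4 = μ * τ = χ
τ^5 = χ * τ = ω
τ^6 = ω * τ = ζ
τ^7 = ζ * τ = λ
The first power of τ equal to the identity is τ^7, so ord(τ) = 7.

7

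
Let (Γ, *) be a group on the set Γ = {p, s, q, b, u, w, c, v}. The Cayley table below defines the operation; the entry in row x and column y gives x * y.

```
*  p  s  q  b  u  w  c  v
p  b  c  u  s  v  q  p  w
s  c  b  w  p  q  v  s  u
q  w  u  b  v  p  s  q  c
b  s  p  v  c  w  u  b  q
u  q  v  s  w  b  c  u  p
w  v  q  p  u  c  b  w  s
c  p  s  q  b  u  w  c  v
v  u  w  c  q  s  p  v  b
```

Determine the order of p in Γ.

The identity element is c (its row matches the header).
p^1 = p
p^2 = p * p = b
p^3 = b * p = s
p^4 = s * p = c
The first power of p equal to the identity is p^4, so ord(p) = 4.

4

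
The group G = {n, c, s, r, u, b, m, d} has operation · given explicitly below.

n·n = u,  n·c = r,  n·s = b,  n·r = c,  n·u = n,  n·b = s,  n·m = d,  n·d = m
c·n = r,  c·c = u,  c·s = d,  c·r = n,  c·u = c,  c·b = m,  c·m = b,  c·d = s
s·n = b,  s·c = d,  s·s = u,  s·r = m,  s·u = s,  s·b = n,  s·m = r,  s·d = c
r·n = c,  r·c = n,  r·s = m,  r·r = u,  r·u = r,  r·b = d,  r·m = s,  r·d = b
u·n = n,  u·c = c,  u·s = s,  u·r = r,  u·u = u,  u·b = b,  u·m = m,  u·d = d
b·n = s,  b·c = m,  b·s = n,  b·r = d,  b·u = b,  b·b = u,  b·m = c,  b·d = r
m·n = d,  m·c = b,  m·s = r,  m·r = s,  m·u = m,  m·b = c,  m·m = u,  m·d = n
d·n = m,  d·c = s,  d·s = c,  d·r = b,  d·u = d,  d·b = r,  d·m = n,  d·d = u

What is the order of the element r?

2

The identity element is u (its row matches the header).
r^1 = r
r^2 = r·r = u
The first power of r equal to the identity is r^2, so ord(r) = 2.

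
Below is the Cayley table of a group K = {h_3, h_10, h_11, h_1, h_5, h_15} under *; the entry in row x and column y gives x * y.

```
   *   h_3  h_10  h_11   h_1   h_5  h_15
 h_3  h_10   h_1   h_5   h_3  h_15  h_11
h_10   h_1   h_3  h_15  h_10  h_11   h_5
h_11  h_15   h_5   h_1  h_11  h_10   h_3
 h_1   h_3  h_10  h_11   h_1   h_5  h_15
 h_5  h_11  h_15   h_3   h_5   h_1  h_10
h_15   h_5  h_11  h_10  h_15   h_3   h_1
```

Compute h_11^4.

h_1

h_11^1 = h_11
h_11^2 = h_11 * h_11 = h_1
h_11^3 = h_1 * h_11 = h_11
h_11^4 = h_11 * h_11 = h_1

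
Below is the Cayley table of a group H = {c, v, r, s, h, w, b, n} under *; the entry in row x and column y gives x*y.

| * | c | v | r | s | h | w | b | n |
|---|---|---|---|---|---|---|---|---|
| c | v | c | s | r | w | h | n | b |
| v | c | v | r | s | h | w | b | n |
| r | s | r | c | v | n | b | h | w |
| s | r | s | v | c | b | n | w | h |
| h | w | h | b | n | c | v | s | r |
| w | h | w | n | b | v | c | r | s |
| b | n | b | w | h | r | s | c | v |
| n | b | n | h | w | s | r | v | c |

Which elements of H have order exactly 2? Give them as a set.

{c}

Identity is v. Compute the order of each non-identity element by repeated multiplication:
  c: c → v  (order 2)
  r: r → c → s → v  (order 4)
  s: s → c → r → v  (order 4)
  h: h → c → w → v  (order 4)
  w: w → c → h → v  (order 4)
  b: b → c → n → v  (order 4)
  n: n → c → b → v  (order 4)
Elements of order 2: {c}.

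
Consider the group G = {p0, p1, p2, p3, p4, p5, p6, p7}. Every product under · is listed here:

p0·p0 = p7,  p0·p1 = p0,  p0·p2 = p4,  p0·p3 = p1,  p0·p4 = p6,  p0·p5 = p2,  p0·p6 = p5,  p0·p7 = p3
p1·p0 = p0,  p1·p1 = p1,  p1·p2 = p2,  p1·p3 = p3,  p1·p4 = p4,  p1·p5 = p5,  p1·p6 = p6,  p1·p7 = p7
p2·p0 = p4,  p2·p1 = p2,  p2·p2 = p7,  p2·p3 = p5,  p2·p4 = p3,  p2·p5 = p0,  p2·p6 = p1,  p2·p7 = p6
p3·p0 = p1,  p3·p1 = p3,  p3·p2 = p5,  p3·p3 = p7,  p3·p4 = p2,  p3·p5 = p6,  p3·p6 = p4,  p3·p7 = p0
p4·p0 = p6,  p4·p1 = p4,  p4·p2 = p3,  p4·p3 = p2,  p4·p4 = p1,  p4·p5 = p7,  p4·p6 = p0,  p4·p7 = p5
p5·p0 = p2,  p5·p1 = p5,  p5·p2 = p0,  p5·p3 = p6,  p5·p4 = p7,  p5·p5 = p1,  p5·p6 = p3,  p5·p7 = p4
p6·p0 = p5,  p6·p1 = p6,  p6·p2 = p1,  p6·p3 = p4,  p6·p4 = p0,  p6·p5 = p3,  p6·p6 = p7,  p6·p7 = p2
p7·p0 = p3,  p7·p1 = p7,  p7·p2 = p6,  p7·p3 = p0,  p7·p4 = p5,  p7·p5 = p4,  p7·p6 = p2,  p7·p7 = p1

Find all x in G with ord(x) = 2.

Identity is p1. Compute the order of each non-identity element by repeated multiplication:
  p0: p0 → p7 → p3 → p1  (order 4)
  p2: p2 → p7 → p6 → p1  (order 4)
  p3: p3 → p7 → p0 → p1  (order 4)
  p4: p4 → p1  (order 2)
  p5: p5 → p1  (order 2)
  p6: p6 → p7 → p2 → p1  (order 4)
  p7: p7 → p1  (order 2)
Elements of order 2: {p4, p5, p7}.

{p4, p5, p7}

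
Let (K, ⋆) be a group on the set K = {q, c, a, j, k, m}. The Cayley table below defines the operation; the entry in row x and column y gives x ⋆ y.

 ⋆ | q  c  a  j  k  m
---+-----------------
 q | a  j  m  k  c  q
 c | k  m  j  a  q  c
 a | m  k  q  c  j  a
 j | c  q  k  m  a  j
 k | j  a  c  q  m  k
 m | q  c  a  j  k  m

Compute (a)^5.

q

a^1 = a
a^2 = a ⋆ a = q
a^3 = q ⋆ a = m
a^4 = m ⋆ a = a
a^5 = a ⋆ a = q
(Structurally, K here is isomorphic to the symmetric group S_3.)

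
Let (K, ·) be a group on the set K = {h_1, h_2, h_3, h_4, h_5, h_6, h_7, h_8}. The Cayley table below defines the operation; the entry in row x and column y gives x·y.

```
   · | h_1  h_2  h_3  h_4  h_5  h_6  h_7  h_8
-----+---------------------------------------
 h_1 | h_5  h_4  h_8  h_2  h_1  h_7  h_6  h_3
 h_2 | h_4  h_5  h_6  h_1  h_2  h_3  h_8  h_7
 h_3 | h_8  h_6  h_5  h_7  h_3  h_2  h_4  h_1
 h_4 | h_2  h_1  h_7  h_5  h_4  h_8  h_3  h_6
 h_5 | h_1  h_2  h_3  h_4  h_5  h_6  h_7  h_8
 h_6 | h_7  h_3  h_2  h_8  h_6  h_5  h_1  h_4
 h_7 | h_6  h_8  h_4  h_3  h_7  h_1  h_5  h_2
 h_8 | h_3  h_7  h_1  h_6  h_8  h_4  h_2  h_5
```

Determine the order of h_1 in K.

2

The identity element is h_5 (its row matches the header).
h_1^1 = h_1
h_1^2 = h_1·h_1 = h_5
The first power of h_1 equal to the identity is h_1^2, so ord(h_1) = 2.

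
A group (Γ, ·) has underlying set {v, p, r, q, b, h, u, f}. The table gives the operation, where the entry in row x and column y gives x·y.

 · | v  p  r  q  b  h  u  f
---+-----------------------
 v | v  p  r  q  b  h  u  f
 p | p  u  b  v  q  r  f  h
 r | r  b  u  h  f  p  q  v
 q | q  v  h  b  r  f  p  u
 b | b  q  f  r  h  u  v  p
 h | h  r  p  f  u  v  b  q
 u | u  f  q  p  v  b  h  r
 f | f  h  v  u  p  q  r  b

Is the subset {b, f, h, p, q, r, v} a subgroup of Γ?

f·q = u, which is not in {b, f, h, p, q, r, v}.
The subset is not closed under ·, so it is not a subgroup.

No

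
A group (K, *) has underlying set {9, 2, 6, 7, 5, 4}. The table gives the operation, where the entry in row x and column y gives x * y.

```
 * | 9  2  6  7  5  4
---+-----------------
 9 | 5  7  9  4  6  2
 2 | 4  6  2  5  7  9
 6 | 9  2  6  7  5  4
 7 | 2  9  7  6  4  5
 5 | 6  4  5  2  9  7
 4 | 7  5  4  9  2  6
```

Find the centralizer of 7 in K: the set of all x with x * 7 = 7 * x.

{6, 7}

Compare row 7 with column 7 entry by entry.
4 * 7 = 9 but 7 * 4 = 5, so 4 does not.
Collecting the elements that commute with 7: C(7) = {6, 7}.
(Structurally, K here is isomorphic to the symmetric group S_3.)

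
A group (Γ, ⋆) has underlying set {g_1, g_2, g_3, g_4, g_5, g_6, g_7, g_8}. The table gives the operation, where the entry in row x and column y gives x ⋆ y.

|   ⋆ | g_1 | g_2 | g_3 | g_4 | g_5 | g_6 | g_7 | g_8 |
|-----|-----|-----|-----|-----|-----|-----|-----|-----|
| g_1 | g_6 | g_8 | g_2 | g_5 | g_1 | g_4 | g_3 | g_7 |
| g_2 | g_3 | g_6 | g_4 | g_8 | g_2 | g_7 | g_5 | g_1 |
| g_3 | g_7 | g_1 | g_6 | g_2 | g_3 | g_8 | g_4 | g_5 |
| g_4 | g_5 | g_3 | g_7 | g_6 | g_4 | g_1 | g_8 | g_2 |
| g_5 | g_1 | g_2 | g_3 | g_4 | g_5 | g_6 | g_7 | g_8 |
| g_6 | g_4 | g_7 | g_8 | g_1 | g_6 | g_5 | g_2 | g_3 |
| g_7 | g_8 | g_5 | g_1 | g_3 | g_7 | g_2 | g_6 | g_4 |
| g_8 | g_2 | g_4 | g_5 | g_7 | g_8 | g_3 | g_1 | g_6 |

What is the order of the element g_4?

The identity element is g_5 (its row matches the header).
g_4^1 = g_4
g_4^2 = g_4 ⋆ g_4 = g_6
g_4^3 = g_6 ⋆ g_4 = g_1
g_4^4 = g_1 ⋆ g_4 = g_5
The first power of g_4 equal to the identity is g_4^4, so ord(g_4) = 4.

4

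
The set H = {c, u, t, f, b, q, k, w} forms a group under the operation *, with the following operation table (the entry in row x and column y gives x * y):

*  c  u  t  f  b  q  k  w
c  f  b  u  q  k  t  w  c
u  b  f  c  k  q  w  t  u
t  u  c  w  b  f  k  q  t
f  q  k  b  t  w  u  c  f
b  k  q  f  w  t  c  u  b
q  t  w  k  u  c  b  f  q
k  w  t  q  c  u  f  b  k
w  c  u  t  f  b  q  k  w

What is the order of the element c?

The identity element is w (its row matches the header).
c^1 = c
c^2 = c * c = f
c^3 = f * c = q
c^4 = q * c = t
c^5 = t * c = u
c^6 = u * c = b
c^7 = b * c = k
c^8 = k * c = w
The first power of c equal to the identity is c^8, so ord(c) = 8.

8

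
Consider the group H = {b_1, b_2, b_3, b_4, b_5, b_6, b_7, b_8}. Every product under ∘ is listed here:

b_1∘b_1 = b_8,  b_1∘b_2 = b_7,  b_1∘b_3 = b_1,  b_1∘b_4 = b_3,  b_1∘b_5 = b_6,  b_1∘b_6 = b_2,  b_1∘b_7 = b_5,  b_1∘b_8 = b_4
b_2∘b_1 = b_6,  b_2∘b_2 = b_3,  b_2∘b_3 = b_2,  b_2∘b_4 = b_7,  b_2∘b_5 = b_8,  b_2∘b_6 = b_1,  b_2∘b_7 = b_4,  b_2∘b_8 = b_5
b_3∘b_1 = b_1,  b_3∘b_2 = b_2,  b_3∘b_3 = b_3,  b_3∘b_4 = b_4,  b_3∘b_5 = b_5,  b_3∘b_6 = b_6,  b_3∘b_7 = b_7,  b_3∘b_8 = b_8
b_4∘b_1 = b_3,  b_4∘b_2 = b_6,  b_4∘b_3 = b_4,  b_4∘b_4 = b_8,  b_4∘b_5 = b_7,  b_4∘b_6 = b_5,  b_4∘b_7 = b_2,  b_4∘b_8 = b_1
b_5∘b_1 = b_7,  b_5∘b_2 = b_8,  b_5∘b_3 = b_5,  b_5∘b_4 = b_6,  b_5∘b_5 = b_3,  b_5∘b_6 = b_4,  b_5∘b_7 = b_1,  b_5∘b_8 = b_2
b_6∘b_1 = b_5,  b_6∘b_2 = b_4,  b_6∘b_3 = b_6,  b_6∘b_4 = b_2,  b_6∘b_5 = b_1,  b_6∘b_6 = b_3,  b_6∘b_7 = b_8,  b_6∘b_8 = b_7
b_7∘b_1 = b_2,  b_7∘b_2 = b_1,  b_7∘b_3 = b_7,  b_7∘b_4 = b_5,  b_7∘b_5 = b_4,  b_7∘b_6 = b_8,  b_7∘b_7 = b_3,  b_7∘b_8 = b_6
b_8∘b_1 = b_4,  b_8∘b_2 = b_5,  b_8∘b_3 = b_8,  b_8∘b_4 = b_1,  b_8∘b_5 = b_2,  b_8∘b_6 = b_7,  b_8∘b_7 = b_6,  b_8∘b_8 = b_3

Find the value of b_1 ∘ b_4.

Read row b_1, column b_4: b_1 ∘ b_4 = b_3.

b_3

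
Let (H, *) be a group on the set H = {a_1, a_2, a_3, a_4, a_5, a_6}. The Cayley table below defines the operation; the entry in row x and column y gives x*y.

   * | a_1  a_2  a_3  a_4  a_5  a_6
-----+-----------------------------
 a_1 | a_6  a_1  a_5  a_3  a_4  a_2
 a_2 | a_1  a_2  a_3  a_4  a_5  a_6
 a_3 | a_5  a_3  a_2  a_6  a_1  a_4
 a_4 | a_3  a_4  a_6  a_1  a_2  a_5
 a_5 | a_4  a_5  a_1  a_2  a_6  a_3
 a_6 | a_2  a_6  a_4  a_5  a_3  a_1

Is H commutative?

Yes

Check whether the table is symmetric across its main diagonal.
Every entry (row x, col y) equals the entry (row y, col x), so H is abelian.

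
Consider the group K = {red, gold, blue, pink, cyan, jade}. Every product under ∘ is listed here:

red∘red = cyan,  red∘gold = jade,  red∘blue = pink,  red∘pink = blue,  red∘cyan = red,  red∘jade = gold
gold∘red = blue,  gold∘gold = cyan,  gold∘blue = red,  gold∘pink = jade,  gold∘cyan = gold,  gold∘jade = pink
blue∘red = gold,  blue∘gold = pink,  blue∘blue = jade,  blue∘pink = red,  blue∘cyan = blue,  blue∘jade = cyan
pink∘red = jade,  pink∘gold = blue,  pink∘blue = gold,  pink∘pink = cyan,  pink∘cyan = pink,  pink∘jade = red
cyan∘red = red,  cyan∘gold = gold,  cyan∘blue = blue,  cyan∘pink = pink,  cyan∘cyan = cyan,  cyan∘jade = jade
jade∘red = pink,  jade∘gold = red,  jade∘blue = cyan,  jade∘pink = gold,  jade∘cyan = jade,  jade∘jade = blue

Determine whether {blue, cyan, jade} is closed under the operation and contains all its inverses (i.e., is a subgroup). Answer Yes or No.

{blue, cyan, jade} contains the identity cyan.
Checking products: every product of two elements of {blue, cyan, jade} (read from the table) lies in {blue, cyan, jade}, so the set is closed.
In a finite group, a nonempty closed subset is a subgroup. So {blue, cyan, jade} ≤ K.

Yes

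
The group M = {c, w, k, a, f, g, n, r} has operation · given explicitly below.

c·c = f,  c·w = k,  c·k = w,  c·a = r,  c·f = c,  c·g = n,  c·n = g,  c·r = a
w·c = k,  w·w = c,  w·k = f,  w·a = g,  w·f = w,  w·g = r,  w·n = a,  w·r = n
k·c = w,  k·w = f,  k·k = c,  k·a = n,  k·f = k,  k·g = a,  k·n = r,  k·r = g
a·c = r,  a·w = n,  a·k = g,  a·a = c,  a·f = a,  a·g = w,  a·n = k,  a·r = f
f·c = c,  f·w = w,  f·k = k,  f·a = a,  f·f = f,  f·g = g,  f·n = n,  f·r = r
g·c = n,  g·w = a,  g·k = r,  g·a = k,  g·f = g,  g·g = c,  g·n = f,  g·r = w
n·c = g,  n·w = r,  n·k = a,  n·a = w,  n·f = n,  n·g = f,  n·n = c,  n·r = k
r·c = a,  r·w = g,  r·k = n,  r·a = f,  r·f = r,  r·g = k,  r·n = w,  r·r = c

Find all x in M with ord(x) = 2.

{c}

Identity is f. Compute the order of each non-identity element by repeated multiplication:
  c: c → f  (order 2)
  w: w → c → k → f  (order 4)
  k: k → c → w → f  (order 4)
  a: a → c → r → f  (order 4)
  g: g → c → n → f  (order 4)
  n: n → c → g → f  (order 4)
  r: r → c → a → f  (order 4)
Elements of order 2: {c}.
(Structurally, M here is isomorphic to the quaternion group Q_8.)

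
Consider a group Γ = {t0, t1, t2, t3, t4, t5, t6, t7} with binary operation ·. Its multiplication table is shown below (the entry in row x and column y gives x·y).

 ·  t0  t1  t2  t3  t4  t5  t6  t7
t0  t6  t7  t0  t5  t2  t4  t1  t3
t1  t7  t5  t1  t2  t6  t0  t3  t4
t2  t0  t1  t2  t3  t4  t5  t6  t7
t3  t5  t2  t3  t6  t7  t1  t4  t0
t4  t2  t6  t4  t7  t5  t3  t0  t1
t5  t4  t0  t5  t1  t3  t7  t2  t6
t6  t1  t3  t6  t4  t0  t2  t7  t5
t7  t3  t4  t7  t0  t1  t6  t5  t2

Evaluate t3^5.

t0

t3^1 = t3
t3^2 = t3·t3 = t6
t3^3 = t6·t3 = t4
t3^4 = t4·t3 = t7
t3^5 = t7·t3 = t0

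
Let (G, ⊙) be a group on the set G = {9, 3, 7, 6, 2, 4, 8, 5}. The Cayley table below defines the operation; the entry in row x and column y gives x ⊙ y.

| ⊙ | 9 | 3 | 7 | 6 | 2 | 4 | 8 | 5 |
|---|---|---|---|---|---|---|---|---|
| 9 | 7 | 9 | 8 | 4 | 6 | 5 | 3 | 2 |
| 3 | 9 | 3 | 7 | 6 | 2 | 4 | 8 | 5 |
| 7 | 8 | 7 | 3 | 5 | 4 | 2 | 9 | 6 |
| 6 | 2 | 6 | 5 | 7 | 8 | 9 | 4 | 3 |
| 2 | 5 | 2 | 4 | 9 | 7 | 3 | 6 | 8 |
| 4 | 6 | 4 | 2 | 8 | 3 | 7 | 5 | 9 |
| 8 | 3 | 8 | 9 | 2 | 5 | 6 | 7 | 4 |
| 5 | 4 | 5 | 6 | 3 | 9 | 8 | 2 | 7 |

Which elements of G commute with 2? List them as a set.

{2, 3, 4, 7}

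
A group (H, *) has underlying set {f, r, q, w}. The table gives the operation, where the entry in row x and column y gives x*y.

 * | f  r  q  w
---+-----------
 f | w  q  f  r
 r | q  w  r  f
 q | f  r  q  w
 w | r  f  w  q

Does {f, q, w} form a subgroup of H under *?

f*w = r, which is not in {f, q, w}.
The subset is not closed under *, so it is not a subgroup.

No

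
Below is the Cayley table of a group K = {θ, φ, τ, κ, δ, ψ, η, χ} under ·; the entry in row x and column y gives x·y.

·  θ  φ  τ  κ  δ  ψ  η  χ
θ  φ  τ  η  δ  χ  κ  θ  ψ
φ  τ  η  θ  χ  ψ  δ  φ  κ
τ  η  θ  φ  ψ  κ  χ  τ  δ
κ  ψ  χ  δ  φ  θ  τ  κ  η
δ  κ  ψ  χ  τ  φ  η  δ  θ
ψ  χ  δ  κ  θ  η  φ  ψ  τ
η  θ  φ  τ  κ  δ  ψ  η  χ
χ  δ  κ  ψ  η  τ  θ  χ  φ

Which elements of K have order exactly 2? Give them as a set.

Identity is η. Compute the order of each non-identity element by repeated multiplication:
  θ: θ → φ → τ → η  (order 4)
  φ: φ → η  (order 2)
  τ: τ → φ → θ → η  (order 4)
  κ: κ → φ → χ → η  (order 4)
  δ: δ → φ → ψ → η  (order 4)
  ψ: ψ → φ → δ → η  (order 4)
  χ: χ → φ → κ → η  (order 4)
Elements of order 2: {φ}.
(Structurally, K here is isomorphic to the quaternion group Q_8.)

{φ}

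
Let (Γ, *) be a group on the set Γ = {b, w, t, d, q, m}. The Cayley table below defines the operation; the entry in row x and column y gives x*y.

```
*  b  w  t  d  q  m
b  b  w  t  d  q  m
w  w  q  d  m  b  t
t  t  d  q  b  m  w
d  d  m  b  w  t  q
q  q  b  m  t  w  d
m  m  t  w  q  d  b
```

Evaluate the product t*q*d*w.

b

t*q = m
m*d = q
q*w = b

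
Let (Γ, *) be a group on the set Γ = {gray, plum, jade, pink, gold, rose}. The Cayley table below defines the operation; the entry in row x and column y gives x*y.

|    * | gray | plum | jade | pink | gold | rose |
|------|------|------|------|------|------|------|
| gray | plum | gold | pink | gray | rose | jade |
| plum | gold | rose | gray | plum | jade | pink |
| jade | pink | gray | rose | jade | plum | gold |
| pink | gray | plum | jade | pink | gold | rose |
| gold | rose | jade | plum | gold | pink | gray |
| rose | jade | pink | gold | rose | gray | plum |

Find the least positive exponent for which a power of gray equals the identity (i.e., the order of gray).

The identity element is pink (its row matches the header).
gray^1 = gray
gray^2 = gray*gray = plum
gray^3 = plum*gray = gold
gray^4 = gold*gray = rose
gray^5 = rose*gray = jade
gray^6 = jade*gray = pink
The first power of gray equal to the identity is gray^6, so ord(gray) = 6.

6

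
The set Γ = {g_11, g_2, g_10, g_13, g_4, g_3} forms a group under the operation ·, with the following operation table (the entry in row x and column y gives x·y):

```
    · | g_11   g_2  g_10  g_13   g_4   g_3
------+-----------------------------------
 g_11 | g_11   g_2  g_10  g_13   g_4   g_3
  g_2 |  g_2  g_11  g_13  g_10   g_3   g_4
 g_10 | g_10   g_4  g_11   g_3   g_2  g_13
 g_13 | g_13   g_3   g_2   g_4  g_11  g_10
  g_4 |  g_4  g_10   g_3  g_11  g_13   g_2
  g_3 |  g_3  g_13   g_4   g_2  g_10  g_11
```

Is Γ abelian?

No

g_4·g_2 = g_10 but g_2·g_4 = g_3.
Since g_4 and g_2 do not commute, Γ is not abelian.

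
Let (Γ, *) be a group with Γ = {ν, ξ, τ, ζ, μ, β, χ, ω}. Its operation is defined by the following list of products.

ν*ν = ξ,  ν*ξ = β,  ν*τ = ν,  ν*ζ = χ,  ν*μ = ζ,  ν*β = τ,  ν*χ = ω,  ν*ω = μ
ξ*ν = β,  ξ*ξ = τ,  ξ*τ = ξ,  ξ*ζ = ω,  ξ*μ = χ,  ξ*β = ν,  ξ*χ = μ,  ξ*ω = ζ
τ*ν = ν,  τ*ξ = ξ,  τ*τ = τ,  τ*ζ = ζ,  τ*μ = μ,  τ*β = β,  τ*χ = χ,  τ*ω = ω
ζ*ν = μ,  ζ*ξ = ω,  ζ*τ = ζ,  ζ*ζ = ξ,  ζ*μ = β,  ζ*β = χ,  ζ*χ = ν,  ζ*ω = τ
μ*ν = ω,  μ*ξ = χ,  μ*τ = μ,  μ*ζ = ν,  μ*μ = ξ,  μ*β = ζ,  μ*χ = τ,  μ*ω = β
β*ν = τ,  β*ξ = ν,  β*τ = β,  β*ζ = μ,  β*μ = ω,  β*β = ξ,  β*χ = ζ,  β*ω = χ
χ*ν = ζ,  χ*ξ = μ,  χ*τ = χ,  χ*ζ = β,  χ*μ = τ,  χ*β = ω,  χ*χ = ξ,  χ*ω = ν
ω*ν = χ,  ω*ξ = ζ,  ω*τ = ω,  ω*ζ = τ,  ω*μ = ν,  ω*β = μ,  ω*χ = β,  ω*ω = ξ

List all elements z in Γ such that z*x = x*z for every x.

{ξ, τ}

An element z is central iff its row equals its column in the table.
For ν: ν*μ = ζ ≠ ω = μ*ν, so ν ∉ Z.
Checking each element this way leaves Z(Γ) = {ξ, τ}.
(Structurally, Γ here is isomorphic to the quaternion group Q_8.)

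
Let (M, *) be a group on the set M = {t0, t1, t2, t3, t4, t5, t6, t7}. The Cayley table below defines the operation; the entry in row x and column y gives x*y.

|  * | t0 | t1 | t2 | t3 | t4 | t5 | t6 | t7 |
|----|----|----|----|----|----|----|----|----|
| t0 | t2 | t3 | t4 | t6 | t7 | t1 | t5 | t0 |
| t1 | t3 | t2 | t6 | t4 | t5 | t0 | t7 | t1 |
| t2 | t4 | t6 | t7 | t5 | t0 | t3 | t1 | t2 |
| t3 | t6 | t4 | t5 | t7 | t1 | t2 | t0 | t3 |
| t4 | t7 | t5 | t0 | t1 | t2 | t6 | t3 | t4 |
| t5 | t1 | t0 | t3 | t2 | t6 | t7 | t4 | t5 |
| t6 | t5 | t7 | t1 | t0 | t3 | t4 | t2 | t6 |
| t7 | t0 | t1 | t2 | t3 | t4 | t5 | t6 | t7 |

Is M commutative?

Check whether the table is symmetric across its main diagonal.
Every entry (row x, col y) equals the entry (row y, col x), so M is abelian.
(In fact M ≅ Z_2 x Z_4.)

Yes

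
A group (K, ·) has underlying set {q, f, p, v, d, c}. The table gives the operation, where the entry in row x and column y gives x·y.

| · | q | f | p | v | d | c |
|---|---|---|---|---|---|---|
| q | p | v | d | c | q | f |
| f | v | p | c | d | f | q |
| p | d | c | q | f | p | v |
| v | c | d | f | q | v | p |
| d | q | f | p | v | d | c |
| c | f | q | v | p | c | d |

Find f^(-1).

First locate the identity: row d matches the header, so d is the identity.
Scan row f for d: f·v = d. Hence f^(-1) = v.

v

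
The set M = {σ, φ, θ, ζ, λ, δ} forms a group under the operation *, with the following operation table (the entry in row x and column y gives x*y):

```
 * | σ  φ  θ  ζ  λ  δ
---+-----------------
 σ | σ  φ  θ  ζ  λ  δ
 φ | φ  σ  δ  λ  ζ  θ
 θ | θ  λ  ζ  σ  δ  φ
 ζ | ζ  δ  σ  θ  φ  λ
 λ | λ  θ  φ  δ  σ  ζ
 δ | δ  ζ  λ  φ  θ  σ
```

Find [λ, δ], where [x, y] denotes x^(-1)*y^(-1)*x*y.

θ

Identity is σ; from the table λ^(-1) = λ and δ^(-1) = δ.
λ*δ = ζ
ζ*λ = φ
φ*δ = θ
(Structurally, M here is isomorphic to the symmetric group S_3.)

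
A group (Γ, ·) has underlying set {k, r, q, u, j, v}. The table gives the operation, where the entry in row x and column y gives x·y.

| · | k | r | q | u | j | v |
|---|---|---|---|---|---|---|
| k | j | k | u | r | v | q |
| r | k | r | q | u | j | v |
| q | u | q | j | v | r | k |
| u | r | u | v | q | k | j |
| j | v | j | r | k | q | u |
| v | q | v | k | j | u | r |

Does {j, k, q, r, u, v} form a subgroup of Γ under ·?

Yes

{j, k, q, r, u, v} contains the identity r.
Checking products: every product of two elements of {j, k, q, r, u, v} (read from the table) lies in {j, k, q, r, u, v}, so the set is closed.
In a finite group, a nonempty closed subset is a subgroup. So {j, k, q, r, u, v} ≤ Γ.
(Structurally, Γ here is isomorphic to the cyclic group Z_6.)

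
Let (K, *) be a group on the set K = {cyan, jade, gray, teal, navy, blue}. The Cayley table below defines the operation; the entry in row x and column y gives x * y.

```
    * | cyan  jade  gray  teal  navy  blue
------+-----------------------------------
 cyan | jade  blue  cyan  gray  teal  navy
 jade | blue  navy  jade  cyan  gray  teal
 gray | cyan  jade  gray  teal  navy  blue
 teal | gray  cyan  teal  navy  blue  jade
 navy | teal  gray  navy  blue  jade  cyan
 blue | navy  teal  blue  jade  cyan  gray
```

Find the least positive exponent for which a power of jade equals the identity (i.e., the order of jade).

The identity element is gray (its row matches the header).
jade^1 = jade
jade^2 = jade * jade = navy
jade^3 = navy * jade = gray
The first power of jade equal to the identity is jade^3, so ord(jade) = 3.

3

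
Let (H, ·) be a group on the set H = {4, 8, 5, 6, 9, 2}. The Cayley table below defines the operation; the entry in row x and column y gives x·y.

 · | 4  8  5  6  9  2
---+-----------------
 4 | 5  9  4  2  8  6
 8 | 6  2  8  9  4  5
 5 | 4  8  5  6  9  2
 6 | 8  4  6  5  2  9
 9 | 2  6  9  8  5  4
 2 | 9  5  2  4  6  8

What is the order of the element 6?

2

The identity element is 5 (its row matches the header).
6^1 = 6
6^2 = 6·6 = 5
The first power of 6 equal to the identity is 6^2, so ord(6) = 2.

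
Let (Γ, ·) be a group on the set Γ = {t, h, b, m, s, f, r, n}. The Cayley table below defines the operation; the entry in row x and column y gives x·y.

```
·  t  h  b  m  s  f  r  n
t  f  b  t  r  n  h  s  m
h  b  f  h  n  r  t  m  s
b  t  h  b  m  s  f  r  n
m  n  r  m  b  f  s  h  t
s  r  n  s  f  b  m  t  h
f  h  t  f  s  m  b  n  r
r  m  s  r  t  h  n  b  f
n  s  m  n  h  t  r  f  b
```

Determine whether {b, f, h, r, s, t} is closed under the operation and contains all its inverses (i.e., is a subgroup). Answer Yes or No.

No

t·s = n, which is not in {b, f, h, r, s, t}.
The subset is not closed under ·, so it is not a subgroup.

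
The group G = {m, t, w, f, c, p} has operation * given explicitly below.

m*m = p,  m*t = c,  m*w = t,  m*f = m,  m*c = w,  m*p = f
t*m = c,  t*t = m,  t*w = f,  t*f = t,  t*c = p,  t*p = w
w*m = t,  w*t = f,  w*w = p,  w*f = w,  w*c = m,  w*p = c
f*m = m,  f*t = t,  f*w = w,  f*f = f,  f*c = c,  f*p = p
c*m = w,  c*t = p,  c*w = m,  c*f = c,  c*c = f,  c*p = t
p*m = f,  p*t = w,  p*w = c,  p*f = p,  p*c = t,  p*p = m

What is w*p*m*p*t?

w*p = c
c*m = w
w*p = c
c*t = p

p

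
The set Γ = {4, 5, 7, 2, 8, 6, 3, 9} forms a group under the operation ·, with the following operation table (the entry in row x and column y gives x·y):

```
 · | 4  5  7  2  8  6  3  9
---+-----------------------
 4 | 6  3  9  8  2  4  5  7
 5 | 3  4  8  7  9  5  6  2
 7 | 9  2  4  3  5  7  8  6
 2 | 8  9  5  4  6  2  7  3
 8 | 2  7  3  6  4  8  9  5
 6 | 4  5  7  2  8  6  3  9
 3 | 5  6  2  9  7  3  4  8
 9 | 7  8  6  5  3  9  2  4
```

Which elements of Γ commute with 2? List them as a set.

Compare row 2 with column 2 entry by entry.
8·2 = 6 = 2·8, so 8 commutes with 2.
7·2 = 3 but 2·7 = 5, so 7 does not.
Collecting the elements that commute with 2: C(2) = {2, 4, 6, 8}.

{2, 4, 6, 8}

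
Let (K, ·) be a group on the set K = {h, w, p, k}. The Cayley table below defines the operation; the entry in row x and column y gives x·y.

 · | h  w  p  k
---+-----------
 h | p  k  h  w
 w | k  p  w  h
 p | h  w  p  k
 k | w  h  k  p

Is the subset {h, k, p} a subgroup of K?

No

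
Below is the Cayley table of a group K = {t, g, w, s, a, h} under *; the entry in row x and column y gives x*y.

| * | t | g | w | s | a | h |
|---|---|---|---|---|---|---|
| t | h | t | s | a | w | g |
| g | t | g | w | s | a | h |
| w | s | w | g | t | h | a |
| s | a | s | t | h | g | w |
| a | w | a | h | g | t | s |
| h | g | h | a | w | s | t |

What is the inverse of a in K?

First locate the identity: row g matches the header, so g is the identity.
Scan row a for g: a*s = g. Hence a^(-1) = s.
(Structurally, K here is isomorphic to the cyclic group Z_6.)

s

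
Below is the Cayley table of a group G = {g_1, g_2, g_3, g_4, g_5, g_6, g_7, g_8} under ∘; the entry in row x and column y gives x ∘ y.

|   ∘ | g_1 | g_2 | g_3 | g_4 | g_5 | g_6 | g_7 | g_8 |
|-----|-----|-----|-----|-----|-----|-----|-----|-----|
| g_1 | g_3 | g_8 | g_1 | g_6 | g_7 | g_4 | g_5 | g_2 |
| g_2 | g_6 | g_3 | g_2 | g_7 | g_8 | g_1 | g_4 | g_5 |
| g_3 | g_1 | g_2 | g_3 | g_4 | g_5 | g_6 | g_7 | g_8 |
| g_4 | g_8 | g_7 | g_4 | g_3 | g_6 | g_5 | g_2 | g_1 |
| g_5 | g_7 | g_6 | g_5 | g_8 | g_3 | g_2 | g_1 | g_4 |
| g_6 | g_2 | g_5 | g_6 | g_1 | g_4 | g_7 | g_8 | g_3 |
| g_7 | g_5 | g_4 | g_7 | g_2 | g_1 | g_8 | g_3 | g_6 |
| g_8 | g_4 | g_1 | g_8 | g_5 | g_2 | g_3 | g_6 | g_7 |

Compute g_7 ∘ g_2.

Read row g_7, column g_2: g_7 ∘ g_2 = g_4.

g_4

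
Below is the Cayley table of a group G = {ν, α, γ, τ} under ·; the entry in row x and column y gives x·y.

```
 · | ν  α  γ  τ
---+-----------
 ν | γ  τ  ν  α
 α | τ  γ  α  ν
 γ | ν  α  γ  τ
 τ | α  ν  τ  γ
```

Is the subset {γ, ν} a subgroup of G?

{γ, ν} contains the identity γ.
Checking products: every product of two elements of {γ, ν} (read from the table) lies in {γ, ν}, so the set is closed.
In a finite group, a nonempty closed subset is a subgroup. So {γ, ν} ≤ G.

Yes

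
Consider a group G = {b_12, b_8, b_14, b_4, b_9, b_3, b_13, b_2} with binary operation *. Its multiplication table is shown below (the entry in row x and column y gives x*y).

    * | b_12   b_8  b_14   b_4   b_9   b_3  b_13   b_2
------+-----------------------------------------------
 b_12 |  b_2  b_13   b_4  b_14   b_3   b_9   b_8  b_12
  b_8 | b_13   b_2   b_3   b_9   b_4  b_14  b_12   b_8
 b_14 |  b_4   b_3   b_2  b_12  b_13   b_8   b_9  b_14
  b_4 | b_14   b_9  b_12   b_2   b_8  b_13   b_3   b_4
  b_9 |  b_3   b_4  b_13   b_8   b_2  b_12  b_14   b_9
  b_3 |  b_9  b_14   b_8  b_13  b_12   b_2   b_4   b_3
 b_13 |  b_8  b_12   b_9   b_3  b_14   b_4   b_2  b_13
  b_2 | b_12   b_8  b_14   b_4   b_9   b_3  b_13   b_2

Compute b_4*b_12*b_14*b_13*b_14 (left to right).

b_9

b_4*b_12 = b_14
b_14*b_14 = b_2
b_2*b_13 = b_13
b_13*b_14 = b_9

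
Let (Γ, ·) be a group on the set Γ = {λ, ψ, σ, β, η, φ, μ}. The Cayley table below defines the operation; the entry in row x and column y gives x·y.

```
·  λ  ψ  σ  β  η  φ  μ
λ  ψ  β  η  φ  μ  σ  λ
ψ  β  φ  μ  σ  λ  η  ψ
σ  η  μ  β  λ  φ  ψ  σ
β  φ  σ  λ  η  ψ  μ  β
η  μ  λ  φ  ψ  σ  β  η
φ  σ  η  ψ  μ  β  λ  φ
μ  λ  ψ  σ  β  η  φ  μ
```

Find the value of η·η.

σ

Read row η, column η: η·η = σ.
(Structurally, Γ here is isomorphic to the cyclic group Z_7.)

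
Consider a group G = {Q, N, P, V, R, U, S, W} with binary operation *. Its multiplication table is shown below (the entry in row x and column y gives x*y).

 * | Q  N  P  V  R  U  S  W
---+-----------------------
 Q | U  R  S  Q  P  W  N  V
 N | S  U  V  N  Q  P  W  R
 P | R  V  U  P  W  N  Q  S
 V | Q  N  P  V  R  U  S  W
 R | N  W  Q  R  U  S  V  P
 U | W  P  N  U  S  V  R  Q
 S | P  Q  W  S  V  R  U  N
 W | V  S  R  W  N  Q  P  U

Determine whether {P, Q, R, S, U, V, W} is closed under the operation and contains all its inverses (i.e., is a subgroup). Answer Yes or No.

No

U*P = N, which is not in {P, Q, R, S, U, V, W}.
The subset is not closed under *, so it is not a subgroup.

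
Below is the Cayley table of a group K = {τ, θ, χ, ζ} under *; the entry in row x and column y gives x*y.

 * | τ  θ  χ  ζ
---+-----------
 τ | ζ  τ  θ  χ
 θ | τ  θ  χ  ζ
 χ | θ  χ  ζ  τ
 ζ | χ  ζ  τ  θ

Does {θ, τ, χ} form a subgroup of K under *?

χ*χ = ζ, which is not in {θ, τ, χ}.
The subset is not closed under *, so it is not a subgroup.

No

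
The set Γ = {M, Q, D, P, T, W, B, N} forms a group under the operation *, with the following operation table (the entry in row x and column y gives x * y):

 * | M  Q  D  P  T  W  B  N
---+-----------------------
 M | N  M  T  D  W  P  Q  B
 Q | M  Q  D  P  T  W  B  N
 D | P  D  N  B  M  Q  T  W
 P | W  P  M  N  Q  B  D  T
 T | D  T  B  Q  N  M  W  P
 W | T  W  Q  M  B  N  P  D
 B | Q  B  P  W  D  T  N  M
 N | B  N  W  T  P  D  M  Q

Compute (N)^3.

N

N^1 = N
N^2 = N * N = Q
N^3 = Q * N = N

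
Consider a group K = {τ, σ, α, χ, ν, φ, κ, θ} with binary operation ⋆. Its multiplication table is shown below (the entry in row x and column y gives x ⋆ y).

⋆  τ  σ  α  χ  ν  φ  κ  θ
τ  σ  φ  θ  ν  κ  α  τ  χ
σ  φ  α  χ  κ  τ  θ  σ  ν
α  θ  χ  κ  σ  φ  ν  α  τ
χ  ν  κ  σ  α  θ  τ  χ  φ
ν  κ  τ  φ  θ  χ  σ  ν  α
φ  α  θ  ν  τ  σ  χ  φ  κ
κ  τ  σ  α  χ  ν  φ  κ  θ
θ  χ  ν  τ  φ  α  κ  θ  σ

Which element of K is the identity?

κ

The identity e satisfies e ⋆ x = x for all x, so its row in the table reproduces the column headers.
Row κ reads: τ, σ, α, χ, ν, φ, κ, θ — exactly the header order. So κ is the identity.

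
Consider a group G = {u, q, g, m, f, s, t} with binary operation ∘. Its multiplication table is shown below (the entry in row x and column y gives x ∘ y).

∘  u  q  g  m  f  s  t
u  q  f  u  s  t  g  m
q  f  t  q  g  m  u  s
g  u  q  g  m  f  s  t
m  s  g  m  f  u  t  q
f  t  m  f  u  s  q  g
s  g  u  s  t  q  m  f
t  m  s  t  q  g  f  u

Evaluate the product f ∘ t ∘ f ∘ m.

f ∘ t = g
g ∘ f = f
f ∘ m = u

u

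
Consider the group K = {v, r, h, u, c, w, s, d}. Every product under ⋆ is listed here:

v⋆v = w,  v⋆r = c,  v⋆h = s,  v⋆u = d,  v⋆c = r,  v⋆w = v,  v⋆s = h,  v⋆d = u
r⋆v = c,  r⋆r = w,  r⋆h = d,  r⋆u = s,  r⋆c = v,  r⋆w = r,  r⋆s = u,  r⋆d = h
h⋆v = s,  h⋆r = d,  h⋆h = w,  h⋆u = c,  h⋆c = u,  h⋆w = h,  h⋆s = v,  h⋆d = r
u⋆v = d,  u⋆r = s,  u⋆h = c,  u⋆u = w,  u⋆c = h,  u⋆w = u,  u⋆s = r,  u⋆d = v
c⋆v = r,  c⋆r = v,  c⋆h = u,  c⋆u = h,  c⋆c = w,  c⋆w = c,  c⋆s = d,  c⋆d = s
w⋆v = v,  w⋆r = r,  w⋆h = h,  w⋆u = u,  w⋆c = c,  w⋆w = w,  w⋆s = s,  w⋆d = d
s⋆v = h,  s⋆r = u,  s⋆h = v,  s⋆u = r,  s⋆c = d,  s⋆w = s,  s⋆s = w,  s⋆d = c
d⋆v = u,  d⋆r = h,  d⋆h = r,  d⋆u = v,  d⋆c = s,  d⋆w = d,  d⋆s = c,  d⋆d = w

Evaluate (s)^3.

s

s^1 = s
s^2 = s ⋆ s = w
s^3 = w ⋆ s = s
(Structurally, K here is isomorphic to the elementary abelian group (Z_2)^3.)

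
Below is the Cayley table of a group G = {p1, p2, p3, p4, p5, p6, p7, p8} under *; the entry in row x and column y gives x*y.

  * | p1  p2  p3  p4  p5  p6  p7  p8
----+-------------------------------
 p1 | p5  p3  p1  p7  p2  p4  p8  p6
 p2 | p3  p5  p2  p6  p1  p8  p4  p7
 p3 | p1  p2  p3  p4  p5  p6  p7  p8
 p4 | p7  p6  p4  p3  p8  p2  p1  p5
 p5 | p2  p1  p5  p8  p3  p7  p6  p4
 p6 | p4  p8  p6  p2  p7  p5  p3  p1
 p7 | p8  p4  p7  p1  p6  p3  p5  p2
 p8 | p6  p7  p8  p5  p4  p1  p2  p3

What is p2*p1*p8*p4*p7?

p2*p1 = p3
p3*p8 = p8
p8*p4 = p5
p5*p7 = p6
(Structurally, G here is isomorphic to Z_2 x Z_4.)

p6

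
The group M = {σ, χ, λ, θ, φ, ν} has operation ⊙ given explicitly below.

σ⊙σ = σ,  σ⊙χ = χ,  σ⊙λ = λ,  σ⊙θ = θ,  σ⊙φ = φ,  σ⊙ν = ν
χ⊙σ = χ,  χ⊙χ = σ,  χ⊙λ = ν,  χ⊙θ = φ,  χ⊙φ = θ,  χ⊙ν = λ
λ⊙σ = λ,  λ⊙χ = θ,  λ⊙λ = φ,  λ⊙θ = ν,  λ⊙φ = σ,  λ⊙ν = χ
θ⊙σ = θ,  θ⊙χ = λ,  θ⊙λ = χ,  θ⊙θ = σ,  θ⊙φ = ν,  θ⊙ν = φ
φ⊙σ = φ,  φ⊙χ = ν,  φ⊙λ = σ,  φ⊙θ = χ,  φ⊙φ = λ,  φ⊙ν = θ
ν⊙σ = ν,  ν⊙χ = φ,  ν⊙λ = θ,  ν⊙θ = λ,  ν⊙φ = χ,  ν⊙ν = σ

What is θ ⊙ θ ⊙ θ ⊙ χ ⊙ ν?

θ ⊙ θ = σ
σ ⊙ θ = θ
θ ⊙ χ = λ
λ ⊙ ν = χ

χ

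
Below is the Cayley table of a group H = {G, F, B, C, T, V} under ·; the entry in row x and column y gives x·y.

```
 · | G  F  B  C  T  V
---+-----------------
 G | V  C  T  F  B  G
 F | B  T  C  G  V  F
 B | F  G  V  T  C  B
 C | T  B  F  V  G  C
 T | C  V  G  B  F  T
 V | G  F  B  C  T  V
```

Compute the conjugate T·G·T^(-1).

The identity is V. In row T, the entry V sits in column F, so T^(-1) = F.
T·G = C
C·F = B

B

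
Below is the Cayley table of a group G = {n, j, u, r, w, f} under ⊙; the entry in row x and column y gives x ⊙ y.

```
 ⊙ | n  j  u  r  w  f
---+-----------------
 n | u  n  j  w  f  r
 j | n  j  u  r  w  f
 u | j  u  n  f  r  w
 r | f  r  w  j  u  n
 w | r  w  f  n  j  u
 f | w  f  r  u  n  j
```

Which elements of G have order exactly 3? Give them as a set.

{n, u}

Identity is j. Compute the order of each non-identity element by repeated multiplication:
  n: n → u → j  (order 3)
  u: u → n → j  (order 3)
  r: r → j  (order 2)
  w: w → j  (order 2)
  f: f → j  (order 2)
Elements of order 3: {n, u}.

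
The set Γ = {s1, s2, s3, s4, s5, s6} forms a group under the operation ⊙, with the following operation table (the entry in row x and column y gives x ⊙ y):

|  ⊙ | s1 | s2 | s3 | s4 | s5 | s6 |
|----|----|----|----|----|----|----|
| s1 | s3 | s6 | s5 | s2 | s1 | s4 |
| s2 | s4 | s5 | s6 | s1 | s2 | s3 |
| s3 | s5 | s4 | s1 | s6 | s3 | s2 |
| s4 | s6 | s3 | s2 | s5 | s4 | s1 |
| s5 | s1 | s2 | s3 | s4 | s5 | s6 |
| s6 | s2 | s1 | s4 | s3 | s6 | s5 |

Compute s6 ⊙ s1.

s2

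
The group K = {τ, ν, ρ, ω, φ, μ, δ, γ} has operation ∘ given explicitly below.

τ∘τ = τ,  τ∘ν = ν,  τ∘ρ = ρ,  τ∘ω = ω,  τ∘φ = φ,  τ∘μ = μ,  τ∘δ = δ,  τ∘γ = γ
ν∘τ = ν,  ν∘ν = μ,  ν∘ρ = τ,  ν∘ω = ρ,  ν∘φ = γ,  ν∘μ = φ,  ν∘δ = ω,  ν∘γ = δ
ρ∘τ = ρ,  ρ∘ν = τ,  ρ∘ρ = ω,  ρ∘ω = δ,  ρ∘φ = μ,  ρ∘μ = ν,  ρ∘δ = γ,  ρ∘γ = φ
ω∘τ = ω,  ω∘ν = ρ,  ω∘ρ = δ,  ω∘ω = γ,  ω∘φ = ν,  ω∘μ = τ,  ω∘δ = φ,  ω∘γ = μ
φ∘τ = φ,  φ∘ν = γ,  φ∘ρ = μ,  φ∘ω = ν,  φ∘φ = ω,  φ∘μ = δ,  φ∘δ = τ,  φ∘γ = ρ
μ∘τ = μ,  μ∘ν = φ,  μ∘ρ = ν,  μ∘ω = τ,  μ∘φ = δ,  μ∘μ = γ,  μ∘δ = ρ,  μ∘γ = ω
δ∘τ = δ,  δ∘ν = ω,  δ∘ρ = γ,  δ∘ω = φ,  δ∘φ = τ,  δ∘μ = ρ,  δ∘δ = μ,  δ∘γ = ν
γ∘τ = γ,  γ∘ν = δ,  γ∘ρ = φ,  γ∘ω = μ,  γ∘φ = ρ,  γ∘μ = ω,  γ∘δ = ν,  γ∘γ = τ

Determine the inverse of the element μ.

ω

First locate the identity: row τ matches the header, so τ is the identity.
Scan row μ for τ: μ ∘ ω = τ. Hence μ^(-1) = ω.
(Structurally, K here is isomorphic to the cyclic group Z_8.)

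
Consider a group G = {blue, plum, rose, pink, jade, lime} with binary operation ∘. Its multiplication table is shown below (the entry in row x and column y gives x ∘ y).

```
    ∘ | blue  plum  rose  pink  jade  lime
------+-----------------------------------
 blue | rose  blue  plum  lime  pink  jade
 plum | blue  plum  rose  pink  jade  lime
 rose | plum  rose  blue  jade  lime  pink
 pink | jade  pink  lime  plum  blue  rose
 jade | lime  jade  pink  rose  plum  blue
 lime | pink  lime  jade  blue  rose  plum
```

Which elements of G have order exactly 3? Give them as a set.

{blue, rose}

Identity is plum. Compute the order of each non-identity element by repeated multiplication:
  blue: blue → rose → plum  (order 3)
  rose: rose → blue → plum  (order 3)
  pink: pink → plum  (order 2)
  jade: jade → plum  (order 2)
  lime: lime → plum  (order 2)
Elements of order 3: {blue, rose}.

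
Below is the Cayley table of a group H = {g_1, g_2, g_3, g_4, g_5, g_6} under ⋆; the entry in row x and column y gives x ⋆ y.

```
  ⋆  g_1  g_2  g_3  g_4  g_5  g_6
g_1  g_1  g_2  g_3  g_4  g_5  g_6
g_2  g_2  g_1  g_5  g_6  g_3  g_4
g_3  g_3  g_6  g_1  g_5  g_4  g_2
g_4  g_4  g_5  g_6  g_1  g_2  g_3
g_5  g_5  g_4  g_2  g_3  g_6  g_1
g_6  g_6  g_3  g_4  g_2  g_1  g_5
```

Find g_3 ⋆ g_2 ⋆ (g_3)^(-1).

g_4

The identity is g_1. In row g_3, the entry g_1 sits in column g_3, so g_3^(-1) = g_3.
g_3 ⋆ g_2 = g_6
g_6 ⋆ g_3 = g_4
(Structurally, H here is isomorphic to the symmetric group S_3.)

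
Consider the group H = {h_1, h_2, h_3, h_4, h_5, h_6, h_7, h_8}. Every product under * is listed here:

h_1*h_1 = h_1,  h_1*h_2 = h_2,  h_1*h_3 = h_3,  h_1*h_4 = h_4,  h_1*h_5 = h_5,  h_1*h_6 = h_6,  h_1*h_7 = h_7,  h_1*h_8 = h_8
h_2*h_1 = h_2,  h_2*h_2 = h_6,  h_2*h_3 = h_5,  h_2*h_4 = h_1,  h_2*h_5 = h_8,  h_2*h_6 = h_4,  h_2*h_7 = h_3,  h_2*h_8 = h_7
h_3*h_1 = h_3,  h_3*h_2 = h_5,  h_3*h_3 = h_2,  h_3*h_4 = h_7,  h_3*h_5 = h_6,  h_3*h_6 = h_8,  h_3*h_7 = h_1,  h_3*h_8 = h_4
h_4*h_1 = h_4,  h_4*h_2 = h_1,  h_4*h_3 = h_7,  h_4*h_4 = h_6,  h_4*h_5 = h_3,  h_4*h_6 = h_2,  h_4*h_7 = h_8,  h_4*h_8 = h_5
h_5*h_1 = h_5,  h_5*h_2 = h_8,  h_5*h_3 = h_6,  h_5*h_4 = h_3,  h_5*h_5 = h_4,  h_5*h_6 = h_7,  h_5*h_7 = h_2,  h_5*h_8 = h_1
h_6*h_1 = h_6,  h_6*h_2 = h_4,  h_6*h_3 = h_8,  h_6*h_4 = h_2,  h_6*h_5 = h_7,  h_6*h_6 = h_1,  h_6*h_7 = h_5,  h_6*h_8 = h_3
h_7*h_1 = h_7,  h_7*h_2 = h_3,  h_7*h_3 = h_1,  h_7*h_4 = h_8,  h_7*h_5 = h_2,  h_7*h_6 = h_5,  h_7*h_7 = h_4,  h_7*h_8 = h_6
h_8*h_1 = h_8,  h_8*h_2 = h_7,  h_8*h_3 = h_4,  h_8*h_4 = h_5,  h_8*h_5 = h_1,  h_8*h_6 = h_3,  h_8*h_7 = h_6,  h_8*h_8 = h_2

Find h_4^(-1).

h_2

First locate the identity: row h_1 matches the header, so h_1 is the identity.
Scan row h_4 for h_1: h_4 * h_2 = h_1. Hence h_4^(-1) = h_2.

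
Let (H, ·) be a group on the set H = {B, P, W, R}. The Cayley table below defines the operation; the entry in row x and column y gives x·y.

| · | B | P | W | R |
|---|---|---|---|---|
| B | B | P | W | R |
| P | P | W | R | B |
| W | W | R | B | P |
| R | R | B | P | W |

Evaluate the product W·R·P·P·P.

W·R = P
P·P = W
W·P = R
R·P = B

B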